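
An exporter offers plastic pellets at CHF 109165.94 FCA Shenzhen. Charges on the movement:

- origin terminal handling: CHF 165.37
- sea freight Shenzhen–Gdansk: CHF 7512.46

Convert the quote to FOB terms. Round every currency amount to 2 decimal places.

FOB price: CHF 109331.31

Not relevant to the conversion: freight — on the buyer under both terms; not part of either seller's price.
From FCA to FOB, the seller additionally bears: origin terminal.
FOB price = 109165.94 + 165.37 = 109331.31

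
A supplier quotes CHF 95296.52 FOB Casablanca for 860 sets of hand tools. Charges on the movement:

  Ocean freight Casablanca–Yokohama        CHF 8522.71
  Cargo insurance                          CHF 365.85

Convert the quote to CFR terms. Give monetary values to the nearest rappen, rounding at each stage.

CFR price: CHF 103819.23

Not relevant to the conversion: insurance — on the buyer under both terms; not part of either seller's price.
From FOB to CFR, the seller additionally bears: freight.
CFR price = 95296.52 + 8522.71 = 103819.23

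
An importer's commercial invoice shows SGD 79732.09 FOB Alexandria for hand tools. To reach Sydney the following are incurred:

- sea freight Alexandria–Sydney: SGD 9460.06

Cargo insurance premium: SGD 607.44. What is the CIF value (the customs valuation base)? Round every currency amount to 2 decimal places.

CIF value: SGD 89799.59

CIF = FOB price + freight + insurance
CIF = 79732.09 + 9460.06 + 607.44 = 89799.59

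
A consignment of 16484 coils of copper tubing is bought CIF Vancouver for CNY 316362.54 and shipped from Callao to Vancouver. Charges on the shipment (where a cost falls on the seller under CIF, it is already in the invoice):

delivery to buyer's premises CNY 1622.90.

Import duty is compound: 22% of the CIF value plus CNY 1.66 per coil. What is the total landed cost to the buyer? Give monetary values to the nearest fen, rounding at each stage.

Total landed cost: CNY 414948.64

CIF: the seller pays costs through ocean freight and marine insurance to the destination port.
The CIF price already equals the CIF value: 316362.54
Ad valorem component: 316362.54 × 22% = 69599.76
Specific component: 16484 × 1.66 = 27363.44
Import duty = 69599.76 + 27363.44 = 96963.20
Buyer bears: delivery 1622.90 + duty 96963.20 = 98586.10
Landed cost = invoice 316362.54 + 98586.10 = 414948.64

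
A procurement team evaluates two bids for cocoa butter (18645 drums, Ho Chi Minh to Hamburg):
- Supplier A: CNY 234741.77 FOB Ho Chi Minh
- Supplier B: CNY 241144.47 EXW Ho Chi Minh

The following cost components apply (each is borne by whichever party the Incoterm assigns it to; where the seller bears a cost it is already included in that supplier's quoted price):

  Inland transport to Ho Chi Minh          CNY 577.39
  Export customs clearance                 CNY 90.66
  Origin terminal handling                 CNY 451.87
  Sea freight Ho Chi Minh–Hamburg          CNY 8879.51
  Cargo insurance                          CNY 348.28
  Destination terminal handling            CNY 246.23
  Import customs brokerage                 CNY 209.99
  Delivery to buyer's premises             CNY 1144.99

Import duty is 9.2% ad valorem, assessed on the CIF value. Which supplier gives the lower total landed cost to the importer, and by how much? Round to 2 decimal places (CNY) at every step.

Supplier A is cheaper by CNY 8214.70

Supplier A (FOB):
CIF value = FOB price + freight + insurance = 234741.77 + 8879.51 + 348.28 = 243969.56
Import duty = 243969.56 × 9.2% = 22445.20
Buyer bears (A): 8879.51 + 348.28 + 246.23 + 209.99 + 1144.99 = 10829.00
Landed cost (A) = invoice 234741.77 + 10829.00 + duty 22445.20 = 268015.97
Supplier B (EXW):
CIF value = EXW price + inland to port + export clearance + origin terminal + freight + insurance = 241144.47 + 577.39 + 90.66 + 451.87 + 8879.51 + 348.28 = 251492.18
Import duty = 251492.18 × 9.2% = 23137.28
Buyer bears (B): 577.39 + 90.66 + 451.87 + 8879.51 + 348.28 + 246.23 + 209.99 + 1144.99 = 11948.92
Landed cost (B) = invoice 241144.47 + 11948.92 + duty 23137.28 = 276230.67
Difference = |268015.97 − 276230.67| = 8214.70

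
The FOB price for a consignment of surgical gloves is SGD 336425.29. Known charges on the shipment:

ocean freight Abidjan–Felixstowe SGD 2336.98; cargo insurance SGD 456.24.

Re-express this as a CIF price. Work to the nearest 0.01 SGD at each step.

CIF price: SGD 339218.51

From FOB to CIF, the seller additionally bears: freight, insurance.
CIF price = 336425.29 + 2336.98 + 456.24 = 339218.51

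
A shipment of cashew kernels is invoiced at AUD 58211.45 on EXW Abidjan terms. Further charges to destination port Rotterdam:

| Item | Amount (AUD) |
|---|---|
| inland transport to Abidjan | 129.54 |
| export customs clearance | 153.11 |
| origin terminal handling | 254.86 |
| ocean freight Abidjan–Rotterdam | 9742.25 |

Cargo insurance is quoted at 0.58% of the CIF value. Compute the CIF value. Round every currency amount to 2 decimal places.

Let C be the CIF value. C = EXW price + pre-shipment costs + freight + 0.58% × C
C − 0.58% × C = 58211.45 + 129.54 + 153.11 + 254.86 + 9742.25
0.9942 × C = 68491.21
C = 68491.21 / 0.9942 = 68890.78
Insurance premium = 0.58% × 68890.78 = 399.57

CIF value: AUD 68890.78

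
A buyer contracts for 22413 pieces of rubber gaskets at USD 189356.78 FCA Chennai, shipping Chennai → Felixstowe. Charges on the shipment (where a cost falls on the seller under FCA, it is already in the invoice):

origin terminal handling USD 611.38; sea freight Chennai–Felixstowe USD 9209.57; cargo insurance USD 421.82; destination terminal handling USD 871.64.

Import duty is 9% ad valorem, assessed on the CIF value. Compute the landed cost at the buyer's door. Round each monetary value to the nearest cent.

FCA: the seller delivers export-cleared goods to the carrier; the buyer bears costs from that point.
CIF value = FCA price + origin terminal + freight + insurance = 189356.78 + 611.38 + 9209.57 + 421.82 = 199599.55
Import duty = 199599.55 × 9% = 17963.96
Buyer bears: origin terminal 611.38 + freight 9209.57 + insurance 421.82 + destination terminal 871.64 + duty 17963.96 = 29078.37
Landed cost = invoice 189356.78 + 29078.37 = 218435.15

Total landed cost: USD 218435.15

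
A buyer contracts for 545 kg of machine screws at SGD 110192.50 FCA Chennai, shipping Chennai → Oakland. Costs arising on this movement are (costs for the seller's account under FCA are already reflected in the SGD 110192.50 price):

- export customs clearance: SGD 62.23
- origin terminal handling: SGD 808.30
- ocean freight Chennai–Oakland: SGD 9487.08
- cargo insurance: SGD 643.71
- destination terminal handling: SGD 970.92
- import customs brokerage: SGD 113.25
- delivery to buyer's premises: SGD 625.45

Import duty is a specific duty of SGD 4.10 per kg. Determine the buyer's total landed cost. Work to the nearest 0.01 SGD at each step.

Total landed cost: SGD 125075.71

FCA: the seller delivers export-cleared goods to the carrier; the buyer bears costs from that point.
Already in the invoice (seller's account under FCA): export clearance — exclude.
CIF value = FCA price + origin terminal + freight + insurance = 110192.50 + 808.30 + 9487.08 + 643.71 = 121131.59
Import duty = 545 × 4.10 = 2234.50
Buyer bears: origin terminal 808.30 + freight 9487.08 + insurance 643.71 + destination terminal 970.92 + brokerage 113.25 + delivery 625.45 + duty 2234.50 = 14883.21
Landed cost = invoice 110192.50 + 14883.21 = 125075.71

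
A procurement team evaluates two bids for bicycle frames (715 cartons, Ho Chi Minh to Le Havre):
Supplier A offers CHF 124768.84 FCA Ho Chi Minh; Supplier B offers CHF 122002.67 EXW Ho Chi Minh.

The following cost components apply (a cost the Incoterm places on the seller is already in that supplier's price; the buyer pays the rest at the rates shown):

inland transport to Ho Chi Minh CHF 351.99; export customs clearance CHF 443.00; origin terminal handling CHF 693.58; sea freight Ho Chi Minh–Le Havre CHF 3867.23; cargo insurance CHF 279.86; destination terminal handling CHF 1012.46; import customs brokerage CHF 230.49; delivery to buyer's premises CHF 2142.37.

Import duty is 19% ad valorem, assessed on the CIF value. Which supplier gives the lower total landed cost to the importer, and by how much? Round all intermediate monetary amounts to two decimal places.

Supplier B is cheaper by CHF 2345.71

Supplier A (FCA):
CIF value = FCA price + origin terminal + freight + insurance = 124768.84 + 693.58 + 3867.23 + 279.86 = 129609.51
Import duty = 129609.51 × 19% = 24625.81
Buyer bears (A): 693.58 + 3867.23 + 279.86 + 1012.46 + 230.49 + 2142.37 = 8225.99
Landed cost (A) = invoice 124768.84 + 8225.99 + duty 24625.81 = 157620.64
Supplier B (EXW):
CIF value = EXW price + inland to port + export clearance + origin terminal + freight + insurance = 122002.67 + 351.99 + 443.00 + 693.58 + 3867.23 + 279.86 = 127638.33
Import duty = 127638.33 × 19% = 24251.28
Buyer bears (B): 351.99 + 443.00 + 693.58 + 3867.23 + 279.86 + 1012.46 + 230.49 + 2142.37 = 9020.98
Landed cost (B) = invoice 122002.67 + 9020.98 + duty 24251.28 = 155274.93
Difference = |157620.64 − 155274.93| = 2345.71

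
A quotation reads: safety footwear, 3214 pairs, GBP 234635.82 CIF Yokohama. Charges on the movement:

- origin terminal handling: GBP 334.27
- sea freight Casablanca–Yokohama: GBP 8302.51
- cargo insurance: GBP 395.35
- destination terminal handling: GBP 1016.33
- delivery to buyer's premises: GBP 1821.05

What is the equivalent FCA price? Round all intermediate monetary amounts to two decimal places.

Not relevant to the conversion: destination terminal, delivery — on the buyer under both terms; not part of either seller's price.
From CIF to FCA, the seller no longer bears: origin terminal, freight, insurance.
FCA price = 234635.82 − 334.27 − 8302.51 − 395.35 = 225603.69

FCA price: GBP 225603.69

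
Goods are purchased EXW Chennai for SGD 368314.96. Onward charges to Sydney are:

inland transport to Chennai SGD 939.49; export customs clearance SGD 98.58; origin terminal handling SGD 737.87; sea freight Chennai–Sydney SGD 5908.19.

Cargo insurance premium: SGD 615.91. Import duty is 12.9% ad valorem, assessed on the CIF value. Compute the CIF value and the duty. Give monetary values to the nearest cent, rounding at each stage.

CIF = EXW price + pre-shipment costs + freight + insurance
CIF = 368314.96 + 939.49 + 98.58 + 737.87 + 5908.19 + 615.91 = 376615.00
Import duty = 376615.00 × 12.9% = 48583.34

CIF value: SGD 376615.00; import duty: SGD 48583.34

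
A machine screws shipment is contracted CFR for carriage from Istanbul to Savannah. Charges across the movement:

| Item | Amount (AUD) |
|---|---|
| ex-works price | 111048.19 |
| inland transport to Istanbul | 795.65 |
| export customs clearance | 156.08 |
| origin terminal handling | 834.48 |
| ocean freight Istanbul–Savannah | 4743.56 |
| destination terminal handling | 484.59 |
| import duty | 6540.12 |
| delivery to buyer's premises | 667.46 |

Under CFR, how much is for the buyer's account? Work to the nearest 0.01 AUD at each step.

Buyer's account: AUD 7692.17

CFR: the seller pays costs through ocean freight to the destination port, but not insurance.
Seller's account: goods 111048.19 + inland to port 795.65 + export clearance 156.08 + origin terminal 834.48 + freight 4743.56 = 117577.96
Buyer's account: destination terminal 484.59 + duty 6540.12 + delivery 667.46 = 7692.17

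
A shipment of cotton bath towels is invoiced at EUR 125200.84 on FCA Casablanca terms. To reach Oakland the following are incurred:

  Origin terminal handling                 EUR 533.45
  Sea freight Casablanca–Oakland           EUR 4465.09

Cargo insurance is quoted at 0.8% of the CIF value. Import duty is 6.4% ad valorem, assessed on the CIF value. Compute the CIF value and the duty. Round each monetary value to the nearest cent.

CIF value: EUR 131249.38; import duty: EUR 8399.96

Let C be the CIF value. C = FCA price + pre-shipment costs + freight + 0.8% × C
C − 0.8% × C = 125200.84 + 533.45 + 4465.09
0.992 × C = 130199.38
C = 130199.38 / 0.992 = 131249.38
Insurance premium = 0.8% × 131249.38 = 1050.00
Import duty = 131249.38 × 6.4% = 8399.96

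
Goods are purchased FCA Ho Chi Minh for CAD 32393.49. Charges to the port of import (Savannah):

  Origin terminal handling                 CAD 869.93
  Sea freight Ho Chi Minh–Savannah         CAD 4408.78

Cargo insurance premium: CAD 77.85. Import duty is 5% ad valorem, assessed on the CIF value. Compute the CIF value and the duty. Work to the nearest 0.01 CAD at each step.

CIF = FCA price + pre-shipment costs + freight + insurance
CIF = 32393.49 + 869.93 + 4408.78 + 77.85 = 37750.05
Import duty = 37750.05 × 5% = 1887.50

CIF value: CAD 37750.05; import duty: CAD 1887.50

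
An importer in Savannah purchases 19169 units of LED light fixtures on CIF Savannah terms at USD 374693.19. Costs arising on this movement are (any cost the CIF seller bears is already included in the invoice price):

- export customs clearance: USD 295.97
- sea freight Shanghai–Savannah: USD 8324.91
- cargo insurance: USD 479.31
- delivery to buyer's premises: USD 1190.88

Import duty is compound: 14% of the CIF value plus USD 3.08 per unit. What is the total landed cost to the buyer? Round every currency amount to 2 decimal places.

CIF: the seller pays costs through ocean freight and marine insurance to the destination port.
Already in the invoice (seller's account under CIF): export clearance, freight, insurance — exclude.
The CIF price already equals the CIF value: 374693.19
Ad valorem component: 374693.19 × 14% = 52457.05
Specific component: 19169 × 3.08 = 59040.52
Import duty = 52457.05 + 59040.52 = 111497.57
Buyer bears: delivery 1190.88 + duty 111497.57 = 112688.45
Landed cost = invoice 374693.19 + 112688.45 = 487381.64

Total landed cost: USD 487381.64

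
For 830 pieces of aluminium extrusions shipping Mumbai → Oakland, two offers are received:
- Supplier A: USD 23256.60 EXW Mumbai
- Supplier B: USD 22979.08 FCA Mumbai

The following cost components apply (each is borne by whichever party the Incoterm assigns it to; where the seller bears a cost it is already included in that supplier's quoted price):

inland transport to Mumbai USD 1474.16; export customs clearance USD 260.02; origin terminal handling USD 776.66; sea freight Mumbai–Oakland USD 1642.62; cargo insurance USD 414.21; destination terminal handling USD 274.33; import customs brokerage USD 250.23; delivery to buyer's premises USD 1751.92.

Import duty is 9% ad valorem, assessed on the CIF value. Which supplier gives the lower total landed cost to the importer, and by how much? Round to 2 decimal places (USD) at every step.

Supplier A (EXW):
CIF value = EXW price + inland to port + export clearance + origin terminal + freight + insurance = 23256.60 + 1474.16 + 260.02 + 776.66 + 1642.62 + 414.21 = 27824.27
Import duty = 27824.27 × 9% = 2504.18
Buyer bears (A): 1474.16 + 260.02 + 776.66 + 1642.62 + 414.21 + 274.33 + 250.23 + 1751.92 = 6844.15
Landed cost (A) = invoice 23256.60 + 6844.15 + duty 2504.18 = 32604.93
Supplier B (FCA):
CIF value = FCA price + origin terminal + freight + insurance = 22979.08 + 776.66 + 1642.62 + 414.21 = 25812.57
Import duty = 25812.57 × 9% = 2323.13
Buyer bears (B): 776.66 + 1642.62 + 414.21 + 274.33 + 250.23 + 1751.92 = 5109.97
Landed cost (B) = invoice 22979.08 + 5109.97 + duty 2323.13 = 30412.18
Difference = |32604.93 − 30412.18| = 2192.75

Supplier B is cheaper by USD 2192.75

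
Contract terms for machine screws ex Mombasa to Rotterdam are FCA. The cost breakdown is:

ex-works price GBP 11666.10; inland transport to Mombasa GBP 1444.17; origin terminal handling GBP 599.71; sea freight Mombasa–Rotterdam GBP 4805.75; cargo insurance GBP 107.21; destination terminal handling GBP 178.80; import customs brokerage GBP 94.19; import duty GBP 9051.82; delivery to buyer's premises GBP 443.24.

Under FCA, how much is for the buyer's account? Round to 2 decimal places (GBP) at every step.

FCA: the seller delivers export-cleared goods to the carrier; the buyer bears costs from that point.
Seller's account: goods 11666.10 + inland to port 1444.17 = 13110.27
Buyer's account: origin terminal 599.71 + freight 4805.75 + insurance 107.21 + destination terminal 178.80 + brokerage 94.19 + duty 9051.82 + delivery 443.24 = 15280.72

Buyer's account: GBP 15280.72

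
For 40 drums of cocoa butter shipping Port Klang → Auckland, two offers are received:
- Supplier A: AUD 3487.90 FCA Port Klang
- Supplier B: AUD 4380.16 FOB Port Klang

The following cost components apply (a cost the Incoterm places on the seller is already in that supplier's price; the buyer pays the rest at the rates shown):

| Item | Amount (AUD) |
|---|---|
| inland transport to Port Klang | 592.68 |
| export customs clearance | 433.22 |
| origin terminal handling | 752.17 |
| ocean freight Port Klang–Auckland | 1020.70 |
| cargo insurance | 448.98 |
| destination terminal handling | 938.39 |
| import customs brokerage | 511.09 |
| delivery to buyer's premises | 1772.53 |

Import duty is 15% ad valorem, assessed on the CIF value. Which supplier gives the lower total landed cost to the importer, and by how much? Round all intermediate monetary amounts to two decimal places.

Supplier A (FCA):
CIF value = FCA price + origin terminal + freight + insurance = 3487.90 + 752.17 + 1020.70 + 448.98 = 5709.75
Import duty = 5709.75 × 15% = 856.46
Buyer bears (A): 752.17 + 1020.70 + 448.98 + 938.39 + 511.09 + 1772.53 = 5443.86
Landed cost (A) = invoice 3487.90 + 5443.86 + duty 856.46 = 9788.22
Supplier B (FOB):
CIF value = FOB price + freight + insurance = 4380.16 + 1020.70 + 448.98 = 5849.84
Import duty = 5849.84 × 15% = 877.48
Buyer bears (B): 1020.70 + 448.98 + 938.39 + 511.09 + 1772.53 = 4691.69
Landed cost (B) = invoice 4380.16 + 4691.69 + duty 877.48 = 9949.33
Difference = |9788.22 − 9949.33| = 161.11

Supplier A is cheaper by AUD 161.11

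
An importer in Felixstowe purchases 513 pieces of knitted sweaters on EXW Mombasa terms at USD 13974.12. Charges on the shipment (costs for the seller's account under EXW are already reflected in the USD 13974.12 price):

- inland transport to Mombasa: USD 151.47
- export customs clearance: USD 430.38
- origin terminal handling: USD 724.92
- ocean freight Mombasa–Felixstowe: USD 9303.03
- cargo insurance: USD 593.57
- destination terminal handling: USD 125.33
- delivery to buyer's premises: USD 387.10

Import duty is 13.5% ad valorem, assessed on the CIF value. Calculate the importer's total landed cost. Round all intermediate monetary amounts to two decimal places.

EXW: the seller makes goods available at their premises; the buyer bears all onward costs.
CIF value = EXW price + inland to port + export clearance + origin terminal + freight + insurance = 13974.12 + 151.47 + 430.38 + 724.92 + 9303.03 + 593.57 = 25177.49
Import duty = 25177.49 × 13.5% = 3398.96
Buyer bears: inland to port 151.47 + export clearance 430.38 + origin terminal 724.92 + freight 9303.03 + insurance 593.57 + destination terminal 125.33 + delivery 387.10 + duty 3398.96 = 15114.76
Landed cost = invoice 13974.12 + 15114.76 = 29088.88

Total landed cost: USD 29088.88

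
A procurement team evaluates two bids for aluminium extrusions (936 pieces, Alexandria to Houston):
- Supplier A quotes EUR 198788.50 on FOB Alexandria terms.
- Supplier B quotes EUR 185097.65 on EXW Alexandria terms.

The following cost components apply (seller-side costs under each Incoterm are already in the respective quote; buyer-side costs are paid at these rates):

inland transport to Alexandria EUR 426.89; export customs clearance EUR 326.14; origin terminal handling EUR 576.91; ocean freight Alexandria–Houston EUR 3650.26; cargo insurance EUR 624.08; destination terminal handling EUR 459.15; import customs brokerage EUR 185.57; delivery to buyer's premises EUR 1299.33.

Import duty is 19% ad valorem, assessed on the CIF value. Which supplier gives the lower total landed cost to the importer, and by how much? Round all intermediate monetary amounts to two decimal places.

Supplier B is cheaper by EUR 14709.48

Supplier A (FOB):
CIF value = FOB price + freight + insurance = 198788.50 + 3650.26 + 624.08 = 203062.84
Import duty = 203062.84 × 19% = 38581.94
Buyer bears (A): 3650.26 + 624.08 + 459.15 + 185.57 + 1299.33 = 6218.39
Landed cost (A) = invoice 198788.50 + 6218.39 + duty 38581.94 = 243588.83
Supplier B (EXW):
CIF value = EXW price + inland to port + export clearance + origin terminal + freight + insurance = 185097.65 + 426.89 + 326.14 + 576.91 + 3650.26 + 624.08 = 190701.93
Import duty = 190701.93 × 19% = 36233.37
Buyer bears (B): 426.89 + 326.14 + 576.91 + 3650.26 + 624.08 + 459.15 + 185.57 + 1299.33 = 7548.33
Landed cost (B) = invoice 185097.65 + 7548.33 + duty 36233.37 = 228879.35
Difference = |243588.83 − 228879.35| = 14709.48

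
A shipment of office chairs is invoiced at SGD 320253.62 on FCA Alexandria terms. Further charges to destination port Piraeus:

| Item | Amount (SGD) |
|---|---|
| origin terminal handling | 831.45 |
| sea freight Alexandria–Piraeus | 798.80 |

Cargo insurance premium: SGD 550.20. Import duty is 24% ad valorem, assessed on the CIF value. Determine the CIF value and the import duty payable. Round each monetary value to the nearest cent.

CIF value: SGD 322434.07; import duty: SGD 77384.18

CIF = FCA price + pre-shipment costs + freight + insurance
CIF = 320253.62 + 831.45 + 798.80 + 550.20 = 322434.07
Import duty = 322434.07 × 24% = 77384.18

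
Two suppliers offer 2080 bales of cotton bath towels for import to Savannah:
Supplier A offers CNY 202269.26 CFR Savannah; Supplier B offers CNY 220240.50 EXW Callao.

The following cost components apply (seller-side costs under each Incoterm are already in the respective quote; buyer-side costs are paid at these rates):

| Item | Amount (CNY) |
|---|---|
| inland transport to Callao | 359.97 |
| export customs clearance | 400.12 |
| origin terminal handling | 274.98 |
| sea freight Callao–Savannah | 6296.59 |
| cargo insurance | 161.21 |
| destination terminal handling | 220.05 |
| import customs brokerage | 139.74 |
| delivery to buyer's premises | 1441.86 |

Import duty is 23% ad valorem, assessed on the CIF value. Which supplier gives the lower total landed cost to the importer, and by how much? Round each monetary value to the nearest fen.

Supplier A is cheaper by CNY 31122.57

Supplier A (CFR):
CIF value = CFR price + insurance = 202269.26 + 161.21 = 202430.47
Import duty = 202430.47 × 23% = 46559.01
Buyer bears (A): 161.21 + 220.05 + 139.74 + 1441.86 = 1962.86
Landed cost (A) = invoice 202269.26 + 1962.86 + duty 46559.01 = 250791.13
Supplier B (EXW):
CIF value = EXW price + inland to port + export clearance + origin terminal + freight + insurance = 220240.50 + 359.97 + 400.12 + 274.98 + 6296.59 + 161.21 = 227733.37
Import duty = 227733.37 × 23% = 52378.68
Buyer bears (B): 359.97 + 400.12 + 274.98 + 6296.59 + 161.21 + 220.05 + 139.74 + 1441.86 = 9294.52
Landed cost (B) = invoice 220240.50 + 9294.52 + duty 52378.68 = 281913.70
Difference = |250791.13 − 281913.70| = 31122.57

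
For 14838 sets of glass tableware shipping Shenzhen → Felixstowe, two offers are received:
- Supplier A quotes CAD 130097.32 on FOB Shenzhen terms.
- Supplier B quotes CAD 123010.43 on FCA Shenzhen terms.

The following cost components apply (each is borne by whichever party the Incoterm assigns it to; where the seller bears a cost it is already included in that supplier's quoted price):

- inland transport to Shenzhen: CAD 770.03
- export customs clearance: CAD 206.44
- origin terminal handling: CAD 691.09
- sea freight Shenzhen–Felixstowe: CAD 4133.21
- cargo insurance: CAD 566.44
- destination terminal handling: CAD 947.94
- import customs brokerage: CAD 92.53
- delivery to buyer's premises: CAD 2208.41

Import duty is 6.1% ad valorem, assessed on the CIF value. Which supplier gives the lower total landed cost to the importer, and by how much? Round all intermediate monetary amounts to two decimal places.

Supplier B is cheaper by CAD 6785.95

Supplier A (FOB):
CIF value = FOB price + freight + insurance = 130097.32 + 4133.21 + 566.44 = 134796.97
Import duty = 134796.97 × 6.1% = 8222.62
Buyer bears (A): 4133.21 + 566.44 + 947.94 + 92.53 + 2208.41 = 7948.53
Landed cost (A) = invoice 130097.32 + 7948.53 + duty 8222.62 = 146268.47
Supplier B (FCA):
CIF value = FCA price + origin terminal + freight + insurance = 123010.43 + 691.09 + 4133.21 + 566.44 = 128401.17
Import duty = 128401.17 × 6.1% = 7832.47
Buyer bears (B): 691.09 + 4133.21 + 566.44 + 947.94 + 92.53 + 2208.41 = 8639.62
Landed cost (B) = invoice 123010.43 + 8639.62 + duty 7832.47 = 139482.52
Difference = |146268.47 − 139482.52| = 6785.95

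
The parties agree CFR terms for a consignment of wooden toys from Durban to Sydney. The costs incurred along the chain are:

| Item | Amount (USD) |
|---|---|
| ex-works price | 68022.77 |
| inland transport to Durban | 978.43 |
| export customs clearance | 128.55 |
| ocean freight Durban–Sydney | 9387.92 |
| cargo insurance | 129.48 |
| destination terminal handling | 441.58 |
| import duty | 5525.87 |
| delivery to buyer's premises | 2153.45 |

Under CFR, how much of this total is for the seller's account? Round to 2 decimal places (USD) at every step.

CFR: the seller pays costs through ocean freight to the destination port, but not insurance.
Seller's account: goods 68022.77 + inland to port 978.43 + export clearance 128.55 + freight 9387.92 = 78517.67
Buyer's account: insurance 129.48 + destination terminal 441.58 + duty 5525.87 + delivery 2153.45 = 8250.38

Seller's account: USD 78517.67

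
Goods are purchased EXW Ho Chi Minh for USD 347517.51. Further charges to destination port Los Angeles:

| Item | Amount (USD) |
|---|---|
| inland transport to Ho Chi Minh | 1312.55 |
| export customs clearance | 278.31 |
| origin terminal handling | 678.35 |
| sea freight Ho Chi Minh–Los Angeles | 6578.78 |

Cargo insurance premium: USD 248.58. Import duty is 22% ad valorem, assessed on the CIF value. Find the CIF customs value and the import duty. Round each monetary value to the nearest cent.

CIF = EXW price + pre-shipment costs + freight + insurance
CIF = 347517.51 + 1312.55 + 278.31 + 678.35 + 6578.78 + 248.58 = 356614.08
Import duty = 356614.08 × 22% = 78455.10

CIF value: USD 356614.08; import duty: USD 78455.10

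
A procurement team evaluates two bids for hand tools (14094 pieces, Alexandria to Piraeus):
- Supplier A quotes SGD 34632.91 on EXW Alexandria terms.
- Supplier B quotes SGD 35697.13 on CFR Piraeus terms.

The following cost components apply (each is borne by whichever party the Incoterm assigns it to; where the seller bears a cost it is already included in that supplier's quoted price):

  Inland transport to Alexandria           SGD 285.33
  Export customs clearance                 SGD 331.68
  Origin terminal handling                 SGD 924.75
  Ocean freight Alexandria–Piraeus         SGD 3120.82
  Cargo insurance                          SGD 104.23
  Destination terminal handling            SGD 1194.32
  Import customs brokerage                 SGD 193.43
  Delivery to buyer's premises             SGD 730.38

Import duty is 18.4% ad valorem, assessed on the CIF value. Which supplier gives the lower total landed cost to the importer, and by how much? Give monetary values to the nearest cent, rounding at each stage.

Supplier A (EXW):
CIF value = EXW price + inland to port + export clearance + origin terminal + freight + insurance = 34632.91 + 285.33 + 331.68 + 924.75 + 3120.82 + 104.23 = 39399.72
Import duty = 39399.72 × 18.4% = 7249.55
Buyer bears (A): 285.33 + 331.68 + 924.75 + 3120.82 + 104.23 + 1194.32 + 193.43 + 730.38 = 6884.94
Landed cost (A) = invoice 34632.91 + 6884.94 + duty 7249.55 = 48767.40
Supplier B (CFR):
CIF value = CFR price + insurance = 35697.13 + 104.23 = 35801.36
Import duty = 35801.36 × 18.4% = 6587.45
Buyer bears (B): 104.23 + 1194.32 + 193.43 + 730.38 = 2222.36
Landed cost (B) = invoice 35697.13 + 2222.36 + duty 6587.45 = 44506.94
Difference = |48767.40 − 44506.94| = 4260.46

Supplier B is cheaper by SGD 4260.46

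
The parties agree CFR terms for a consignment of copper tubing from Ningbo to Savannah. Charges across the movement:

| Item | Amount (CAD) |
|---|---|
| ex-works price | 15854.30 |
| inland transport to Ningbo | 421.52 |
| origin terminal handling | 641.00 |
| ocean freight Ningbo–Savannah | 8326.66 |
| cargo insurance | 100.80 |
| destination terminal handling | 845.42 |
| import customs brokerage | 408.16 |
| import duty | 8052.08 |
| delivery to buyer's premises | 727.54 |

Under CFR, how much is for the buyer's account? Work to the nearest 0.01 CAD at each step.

Buyer's account: CAD 10134.00

CFR: the seller pays costs through ocean freight to the destination port, but not insurance.
Seller's account: goods 15854.30 + inland to port 421.52 + origin terminal 641.00 + freight 8326.66 = 25243.48
Buyer's account: insurance 100.80 + destination terminal 845.42 + brokerage 408.16 + duty 8052.08 + delivery 727.54 = 10134.00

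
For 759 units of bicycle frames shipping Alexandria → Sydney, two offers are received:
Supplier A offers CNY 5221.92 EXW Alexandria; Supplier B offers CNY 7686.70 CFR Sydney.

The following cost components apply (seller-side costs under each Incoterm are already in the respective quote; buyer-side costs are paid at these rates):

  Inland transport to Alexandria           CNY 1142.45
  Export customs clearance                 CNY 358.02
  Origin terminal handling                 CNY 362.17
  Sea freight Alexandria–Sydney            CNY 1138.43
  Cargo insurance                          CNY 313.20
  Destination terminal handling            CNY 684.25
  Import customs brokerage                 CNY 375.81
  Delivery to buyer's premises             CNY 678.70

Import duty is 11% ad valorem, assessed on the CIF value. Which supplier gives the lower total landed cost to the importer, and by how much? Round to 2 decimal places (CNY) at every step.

Supplier B is cheaper by CNY 595.28

Supplier A (EXW):
CIF value = EXW price + inland to port + export clearance + origin terminal + freight + insurance = 5221.92 + 1142.45 + 358.02 + 362.17 + 1138.43 + 313.20 = 8536.19
Import duty = 8536.19 × 11% = 938.98
Buyer bears (A): 1142.45 + 358.02 + 362.17 + 1138.43 + 313.20 + 684.25 + 375.81 + 678.70 = 5053.03
Landed cost (A) = invoice 5221.92 + 5053.03 + duty 938.98 = 11213.93
Supplier B (CFR):
CIF value = CFR price + insurance = 7686.70 + 313.20 = 7999.90
Import duty = 7999.90 × 11% = 879.99
Buyer bears (B): 313.20 + 684.25 + 375.81 + 678.70 = 2051.96
Landed cost (B) = invoice 7686.70 + 2051.96 + duty 879.99 = 10618.65
Difference = |11213.93 − 10618.65| = 595.28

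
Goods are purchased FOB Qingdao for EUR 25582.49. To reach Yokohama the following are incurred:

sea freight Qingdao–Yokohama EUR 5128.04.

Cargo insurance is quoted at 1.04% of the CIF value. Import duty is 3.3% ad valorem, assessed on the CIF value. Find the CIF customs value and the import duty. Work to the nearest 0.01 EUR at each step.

Let C be the CIF value. C = FOB price + freight + 1.04% × C
C − 1.04% × C = 25582.49 + 5128.04
0.9896 × C = 30710.53
C = 30710.53 / 0.9896 = 31033.28
Insurance premium = 1.04% × 31033.28 = 322.75
Import duty = 31033.28 × 3.3% = 1024.10

CIF value: EUR 31033.28; import duty: EUR 1024.10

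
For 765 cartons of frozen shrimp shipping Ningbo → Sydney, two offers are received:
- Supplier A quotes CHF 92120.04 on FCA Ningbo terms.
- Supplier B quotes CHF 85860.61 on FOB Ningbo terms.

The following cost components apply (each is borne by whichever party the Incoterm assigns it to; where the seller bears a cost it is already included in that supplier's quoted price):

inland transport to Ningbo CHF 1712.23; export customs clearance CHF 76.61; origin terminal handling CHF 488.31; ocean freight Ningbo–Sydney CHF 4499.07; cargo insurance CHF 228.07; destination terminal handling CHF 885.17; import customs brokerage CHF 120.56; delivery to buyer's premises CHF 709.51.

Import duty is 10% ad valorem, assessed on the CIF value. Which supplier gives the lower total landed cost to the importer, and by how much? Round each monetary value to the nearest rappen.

Supplier A (FCA):
CIF value = FCA price + origin terminal + freight + insurance = 92120.04 + 488.31 + 4499.07 + 228.07 = 97335.49
Import duty = 97335.49 × 10% = 9733.55
Buyer bears (A): 488.31 + 4499.07 + 228.07 + 885.17 + 120.56 + 709.51 = 6930.69
Landed cost (A) = invoice 92120.04 + 6930.69 + duty 9733.55 = 108784.28
Supplier B (FOB):
CIF value = FOB price + freight + insurance = 85860.61 + 4499.07 + 228.07 = 90587.75
Import duty = 90587.75 × 10% = 9058.78
Buyer bears (B): 4499.07 + 228.07 + 885.17 + 120.56 + 709.51 = 6442.38
Landed cost (B) = invoice 85860.61 + 6442.38 + duty 9058.78 = 101361.77
Difference = |108784.28 − 101361.77| = 7422.51

Supplier B is cheaper by CHF 7422.51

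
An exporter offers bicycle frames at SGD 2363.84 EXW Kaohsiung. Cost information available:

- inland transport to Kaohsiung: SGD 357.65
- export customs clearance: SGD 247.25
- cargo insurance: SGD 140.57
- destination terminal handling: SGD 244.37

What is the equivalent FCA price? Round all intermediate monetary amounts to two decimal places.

FCA price: SGD 2968.74

Not relevant to the conversion: destination terminal, insurance — on the buyer under both terms; not part of either seller's price.
From EXW to FCA, the seller additionally bears: inland to port, export clearance.
FCA price = 2363.84 + 357.65 + 247.25 = 2968.74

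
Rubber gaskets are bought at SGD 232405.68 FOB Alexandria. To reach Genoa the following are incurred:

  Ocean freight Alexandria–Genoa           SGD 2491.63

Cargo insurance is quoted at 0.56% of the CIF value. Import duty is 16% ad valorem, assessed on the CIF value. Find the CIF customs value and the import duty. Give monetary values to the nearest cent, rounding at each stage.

CIF value: SGD 236220.14; import duty: SGD 37795.22

Let C be the CIF value. C = FOB price + freight + 0.56% × C
C − 0.56% × C = 232405.68 + 2491.63
0.9944 × C = 234897.31
C = 234897.31 / 0.9944 = 236220.14
Insurance premium = 0.56% × 236220.14 = 1322.83
Import duty = 236220.14 × 16% = 37795.22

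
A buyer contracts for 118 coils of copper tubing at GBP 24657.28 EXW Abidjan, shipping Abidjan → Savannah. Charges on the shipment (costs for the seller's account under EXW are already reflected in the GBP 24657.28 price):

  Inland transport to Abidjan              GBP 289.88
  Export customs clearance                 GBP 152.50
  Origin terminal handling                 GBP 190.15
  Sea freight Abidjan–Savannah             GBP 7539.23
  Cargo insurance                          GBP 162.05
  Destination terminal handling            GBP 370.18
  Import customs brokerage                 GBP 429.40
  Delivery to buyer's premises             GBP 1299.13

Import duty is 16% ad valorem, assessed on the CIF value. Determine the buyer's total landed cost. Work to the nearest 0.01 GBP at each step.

Total landed cost: GBP 40368.37

EXW: the seller makes goods available at their premises; the buyer bears all onward costs.
CIF value = EXW price + inland to port + export clearance + origin terminal + freight + insurance = 24657.28 + 289.88 + 152.50 + 190.15 + 7539.23 + 162.05 = 32991.09
Import duty = 32991.09 × 16% = 5278.57
Buyer bears: inland to port 289.88 + export clearance 152.50 + origin terminal 190.15 + freight 7539.23 + insurance 162.05 + destination terminal 370.18 + brokerage 429.40 + delivery 1299.13 + duty 5278.57 = 15711.09
Landed cost = invoice 24657.28 + 15711.09 = 40368.37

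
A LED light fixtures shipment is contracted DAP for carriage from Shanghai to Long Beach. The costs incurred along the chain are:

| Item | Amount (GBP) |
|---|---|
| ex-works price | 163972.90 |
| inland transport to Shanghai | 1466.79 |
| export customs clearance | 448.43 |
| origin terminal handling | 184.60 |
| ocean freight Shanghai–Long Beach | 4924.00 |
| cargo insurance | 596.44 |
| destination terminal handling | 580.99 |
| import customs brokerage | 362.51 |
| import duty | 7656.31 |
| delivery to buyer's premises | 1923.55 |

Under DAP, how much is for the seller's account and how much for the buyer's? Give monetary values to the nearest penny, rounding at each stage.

Seller: GBP 174097.70; buyer: GBP 8018.82

DAP: the seller bears all costs to the named destination except import duty and clearance.
Seller's account: goods 163972.90 + inland to port 1466.79 + export clearance 448.43 + origin terminal 184.60 + freight 4924.00 + insurance 596.44 + destination terminal 580.99 + delivery 1923.55 = 174097.70
Buyer's account: brokerage 362.51 + duty 7656.31 = 8018.82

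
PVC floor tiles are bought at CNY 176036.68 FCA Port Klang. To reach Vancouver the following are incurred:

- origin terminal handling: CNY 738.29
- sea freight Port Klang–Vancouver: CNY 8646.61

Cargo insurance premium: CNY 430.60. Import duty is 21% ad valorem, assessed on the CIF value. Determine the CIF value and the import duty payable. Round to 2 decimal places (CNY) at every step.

CIF = FCA price + pre-shipment costs + freight + insurance
CIF = 176036.68 + 738.29 + 8646.61 + 430.60 = 185852.18
Import duty = 185852.18 × 21% = 39028.96

CIF value: CNY 185852.18; import duty: CNY 39028.96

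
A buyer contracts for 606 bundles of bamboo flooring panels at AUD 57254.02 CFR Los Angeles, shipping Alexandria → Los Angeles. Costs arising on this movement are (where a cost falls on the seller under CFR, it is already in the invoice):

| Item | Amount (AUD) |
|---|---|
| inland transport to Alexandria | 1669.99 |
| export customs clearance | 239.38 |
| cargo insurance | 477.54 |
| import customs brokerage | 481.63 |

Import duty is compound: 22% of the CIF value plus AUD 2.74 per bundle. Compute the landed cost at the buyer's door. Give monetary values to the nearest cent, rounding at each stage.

CFR: the seller pays costs through ocean freight to the destination port, but not insurance.
Already in the invoice (seller's account under CFR): inland to port, export clearance — exclude.
CIF value = CFR price + insurance = 57254.02 + 477.54 = 57731.56
Ad valorem component: 57731.56 × 22% = 12700.94
Specific component: 606 × 2.74 = 1660.44
Import duty = 12700.94 + 1660.44 = 14361.38
Buyer bears: insurance 477.54 + brokerage 481.63 + duty 14361.38 = 15320.55
Landed cost = invoice 57254.02 + 15320.55 = 72574.57

Total landed cost: AUD 72574.57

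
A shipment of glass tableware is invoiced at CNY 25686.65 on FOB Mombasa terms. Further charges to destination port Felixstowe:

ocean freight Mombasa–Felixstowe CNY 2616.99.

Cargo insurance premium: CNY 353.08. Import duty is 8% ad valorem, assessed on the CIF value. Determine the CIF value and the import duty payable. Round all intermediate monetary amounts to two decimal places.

CIF value: CNY 28656.72; import duty: CNY 2292.54

CIF = FOB price + freight + insurance
CIF = 25686.65 + 2616.99 + 353.08 = 28656.72
Import duty = 28656.72 × 8% = 2292.54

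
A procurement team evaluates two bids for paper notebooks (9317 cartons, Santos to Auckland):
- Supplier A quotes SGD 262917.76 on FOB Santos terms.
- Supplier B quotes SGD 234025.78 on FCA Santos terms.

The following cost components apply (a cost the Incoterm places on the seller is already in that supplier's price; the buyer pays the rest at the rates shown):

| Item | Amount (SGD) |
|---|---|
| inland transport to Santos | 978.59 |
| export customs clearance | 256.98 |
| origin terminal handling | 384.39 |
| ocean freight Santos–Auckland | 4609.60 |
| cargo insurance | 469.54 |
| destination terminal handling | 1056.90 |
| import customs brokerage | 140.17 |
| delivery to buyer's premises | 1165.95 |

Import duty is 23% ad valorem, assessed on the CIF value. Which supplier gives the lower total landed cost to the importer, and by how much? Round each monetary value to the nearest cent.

Supplier A (FOB):
CIF value = FOB price + freight + insurance = 262917.76 + 4609.60 + 469.54 = 267996.90
Import duty = 267996.90 × 23% = 61639.29
Buyer bears (A): 4609.60 + 469.54 + 1056.90 + 140.17 + 1165.95 = 7442.16
Landed cost (A) = invoice 262917.76 + 7442.16 + duty 61639.29 = 331999.21
Supplier B (FCA):
CIF value = FCA price + origin terminal + freight + insurance = 234025.78 + 384.39 + 4609.60 + 469.54 = 239489.31
Import duty = 239489.31 × 23% = 55082.54
Buyer bears (B): 384.39 + 4609.60 + 469.54 + 1056.90 + 140.17 + 1165.95 = 7826.55
Landed cost (B) = invoice 234025.78 + 7826.55 + duty 55082.54 = 296934.87
Difference = |331999.21 − 296934.87| = 35064.34

Supplier B is cheaper by SGD 35064.34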